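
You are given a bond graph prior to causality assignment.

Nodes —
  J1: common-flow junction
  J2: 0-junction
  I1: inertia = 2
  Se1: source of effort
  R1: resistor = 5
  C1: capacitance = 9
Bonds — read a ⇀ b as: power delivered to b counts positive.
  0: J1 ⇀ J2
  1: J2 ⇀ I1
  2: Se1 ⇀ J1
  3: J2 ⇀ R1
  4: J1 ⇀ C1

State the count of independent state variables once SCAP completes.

#2 stroke→J1  (Se1 fixes effort; stroke away)
#1 stroke→I1  (I1 outputs flow p/I1)
#4 stroke→J1  (C1 integral (e out))
#0 stroke→J2  (only one flow-in slot at J1)
#3 stroke→R1  (J2 effort already set via bond 0)

2  (C1, I1 all integral)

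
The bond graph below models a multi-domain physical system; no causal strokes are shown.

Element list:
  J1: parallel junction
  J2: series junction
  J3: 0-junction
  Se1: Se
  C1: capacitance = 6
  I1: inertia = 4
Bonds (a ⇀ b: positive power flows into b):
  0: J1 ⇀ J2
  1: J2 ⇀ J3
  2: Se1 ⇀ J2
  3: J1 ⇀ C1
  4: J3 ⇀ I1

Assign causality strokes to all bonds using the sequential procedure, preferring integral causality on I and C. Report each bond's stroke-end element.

#0 |J2
#1 |J3
#2 |J2
#3 |J1
#4 |I1

bond 2 stroke at J2  (Se1 (Se) sets effort on bond)
bond 3 stroke at J1  (C1: C, integral causality)
bond 0 stroke at J2  (J1 effort already set via bond 3)
bond 1 stroke at J3  (closing 1-jn rule on J2)
bond 4 stroke at I1  (J3 effort already set via bond 1)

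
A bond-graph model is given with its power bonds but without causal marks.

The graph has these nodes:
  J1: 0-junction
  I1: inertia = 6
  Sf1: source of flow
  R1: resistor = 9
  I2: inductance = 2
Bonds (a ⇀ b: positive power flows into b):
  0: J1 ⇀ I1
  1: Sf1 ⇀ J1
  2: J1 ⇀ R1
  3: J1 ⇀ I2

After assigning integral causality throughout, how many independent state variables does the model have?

2  (I1, I2 all integral)

b1 stroke at Sf1  (Sf1 fixes flow; stroke at Sf1)
b0 stroke at I1  (I1: I, integral causality)
b3 stroke at I2  (I2: I, integral causality)
b2 stroke at J1  (J1 needs exactly one e-in)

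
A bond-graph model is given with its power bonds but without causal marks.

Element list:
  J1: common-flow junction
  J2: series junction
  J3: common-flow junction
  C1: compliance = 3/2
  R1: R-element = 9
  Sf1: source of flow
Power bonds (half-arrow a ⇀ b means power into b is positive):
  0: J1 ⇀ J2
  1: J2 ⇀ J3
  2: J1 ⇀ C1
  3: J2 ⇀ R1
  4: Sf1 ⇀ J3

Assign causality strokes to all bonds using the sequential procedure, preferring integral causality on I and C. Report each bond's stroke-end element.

bond 0 |J2
bond 1 |J3
bond 2 |J1
bond 3 |J2
bond 4 |Sf1

bond 4 |Sf1  (Sf1 fixes flow; stroke at Sf1)
bond 1 |J3  (common-f at J3 fixed by 4)
bond 0 |J2  (J2 flow already set via bond 1)
bond 3 |J2  (1-jn J2 has f-setter on 1)
bond 2 |J1  (common-f at J1 fixed by 0)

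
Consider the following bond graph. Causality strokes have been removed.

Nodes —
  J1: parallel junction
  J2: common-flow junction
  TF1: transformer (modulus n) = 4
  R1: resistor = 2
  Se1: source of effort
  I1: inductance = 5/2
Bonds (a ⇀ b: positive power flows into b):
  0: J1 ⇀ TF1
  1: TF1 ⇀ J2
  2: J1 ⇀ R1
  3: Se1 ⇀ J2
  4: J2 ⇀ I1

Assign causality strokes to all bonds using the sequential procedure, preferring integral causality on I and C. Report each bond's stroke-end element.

bond 3 stroke at J2  (Se1: effort source, stroke at far end)
bond 4 stroke at I1  (I1 integral (f out))
bond 1 stroke at J2  (1-jn J2 has f-setter on 4)
bond 0 stroke at TF1  (TF TF1: opposite of bond 1)
bond 2 stroke at J1  (J1: last free bond brings effort in)

β0 stroke→TF1
β1 stroke→J2
β2 stroke→J1
β3 stroke→J2
β4 stroke→I1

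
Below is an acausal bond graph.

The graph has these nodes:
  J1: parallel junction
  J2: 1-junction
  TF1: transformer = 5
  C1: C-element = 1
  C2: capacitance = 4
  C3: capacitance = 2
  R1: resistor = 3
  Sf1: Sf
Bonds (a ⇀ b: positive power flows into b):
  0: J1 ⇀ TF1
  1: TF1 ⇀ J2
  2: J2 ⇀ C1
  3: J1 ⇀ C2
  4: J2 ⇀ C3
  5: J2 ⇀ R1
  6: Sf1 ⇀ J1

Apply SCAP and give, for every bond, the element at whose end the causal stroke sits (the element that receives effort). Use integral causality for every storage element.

#6 stroke→Sf1  (Sf1: flow source, stroke at near end)
#2 stroke→J2  (C1 integral (e out))
#3 stroke→J1  (C2 outputs effort q/C2)
#0 stroke→TF1  (common-e at J1 fixed by 3)
#1 stroke→J2  (through TF1, causality passes straight; one stroke at TF1)
#4 stroke→J2  (C3: C, integral causality)
#5 stroke→R1  (only one flow-in slot at J2)

#0 →TF1
#1 →J2
#2 →J2
#3 →J1
#4 →J2
#5 →R1
#6 →Sf1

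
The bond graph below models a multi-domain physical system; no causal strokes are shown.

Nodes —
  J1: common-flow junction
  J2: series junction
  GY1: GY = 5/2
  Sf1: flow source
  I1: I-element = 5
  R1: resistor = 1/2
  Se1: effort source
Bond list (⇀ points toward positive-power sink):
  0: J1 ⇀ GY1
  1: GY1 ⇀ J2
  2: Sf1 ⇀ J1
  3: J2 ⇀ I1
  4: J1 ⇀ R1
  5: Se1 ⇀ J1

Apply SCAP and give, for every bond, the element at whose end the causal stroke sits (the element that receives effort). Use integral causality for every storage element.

bond 0 stroke→J1
bond 1 stroke→J2
bond 2 stroke→Sf1
bond 3 stroke→I1
bond 4 stroke→J1
bond 5 stroke→J1

β2 →Sf1  (Sf1 fixes flow; stroke at Sf1)
β5 →J1  (Se1 (Se) sets effort on bond)
β0 →J1  (J1 flow already set via bond 2)
β4 →J1  (common-f at J1 fixed by 2)
β1 →J2  (GY GY1: same side as bond 0)
β3 →I1  (J2 needs exactly one f-in)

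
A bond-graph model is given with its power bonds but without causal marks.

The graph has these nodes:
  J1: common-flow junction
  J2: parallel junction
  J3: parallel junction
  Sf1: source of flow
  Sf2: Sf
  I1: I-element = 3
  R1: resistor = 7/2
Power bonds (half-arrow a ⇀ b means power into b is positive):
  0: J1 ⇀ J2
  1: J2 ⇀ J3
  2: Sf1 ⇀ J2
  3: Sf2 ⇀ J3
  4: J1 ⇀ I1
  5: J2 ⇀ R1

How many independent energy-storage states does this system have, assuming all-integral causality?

1  (I1 all integral)

#2 →Sf1  (Sf1 (Sf) sets flow on bond)
#3 →Sf2  (Sf2: flow source, stroke at near end)
#1 →J3  (only one effort-in slot at J3)
#4 →I1  (I1 outputs flow p/I1)
#0 →J1  (common-f at J1 fixed by 4)
#5 →J2  (J2 needs exactly one e-in)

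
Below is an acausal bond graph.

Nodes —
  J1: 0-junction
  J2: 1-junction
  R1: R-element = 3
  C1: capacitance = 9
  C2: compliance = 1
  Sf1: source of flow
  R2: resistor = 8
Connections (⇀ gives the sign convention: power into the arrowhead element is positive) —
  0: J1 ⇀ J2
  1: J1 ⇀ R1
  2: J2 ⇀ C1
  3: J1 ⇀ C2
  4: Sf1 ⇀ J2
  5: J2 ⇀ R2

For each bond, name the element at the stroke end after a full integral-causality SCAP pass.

β0 stroke at J2
β1 stroke at R1
β2 stroke at J2
β3 stroke at J1
β4 stroke at Sf1
β5 stroke at J2

#4 stroke→Sf1  (Sf1 (Sf) sets flow on bond)
#0 stroke→J2  (1-jn J2 has f-setter on 4)
#2 stroke→J2  (common-f at J2 fixed by 4)
#5 stroke→J2  (J2: bond 4 brought flow, rest push out)
#3 stroke→J1  (C2 outputs effort q/C2)
#1 stroke→R1  (J1 effort already set via bond 3)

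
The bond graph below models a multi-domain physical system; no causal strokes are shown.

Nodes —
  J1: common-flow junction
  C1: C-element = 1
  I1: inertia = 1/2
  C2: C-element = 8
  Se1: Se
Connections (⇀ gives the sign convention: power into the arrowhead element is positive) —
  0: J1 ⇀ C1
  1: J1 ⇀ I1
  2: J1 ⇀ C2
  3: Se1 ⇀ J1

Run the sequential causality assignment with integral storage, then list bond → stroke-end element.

bond 0 stroke at J1
bond 1 stroke at I1
bond 2 stroke at J1
bond 3 stroke at J1

b3 |J1  (Se1 (Se) sets effort on bond)
b0 |J1  (C1 outputs effort q/C1)
b1 |I1  (prefer integral on I1)
b2 |J1  (common-f at J1 fixed by 1)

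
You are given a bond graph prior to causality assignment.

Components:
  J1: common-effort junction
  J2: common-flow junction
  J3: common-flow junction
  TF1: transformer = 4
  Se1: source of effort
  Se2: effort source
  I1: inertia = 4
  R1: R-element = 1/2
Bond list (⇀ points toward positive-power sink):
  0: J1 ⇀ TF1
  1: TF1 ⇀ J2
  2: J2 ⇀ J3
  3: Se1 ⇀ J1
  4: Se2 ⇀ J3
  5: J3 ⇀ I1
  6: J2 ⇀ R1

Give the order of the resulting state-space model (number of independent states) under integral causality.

1  (I1 all integral)

bond 3 →J1  (source Se1 imposes e)
bond 4 →J3  (Se2 fixes effort; stroke away)
bond 0 →TF1  (0-jn J1 has e-setter on 3)
bond 1 →J2  (through TF1, causality passes straight; one stroke at TF1)
bond 5 →I1  (I1: I, integral causality)
bond 2 →J3  (J3: bond 5 brought flow, rest push out)
bond 6 →J2  (1-jn J2 has f-setter on 2)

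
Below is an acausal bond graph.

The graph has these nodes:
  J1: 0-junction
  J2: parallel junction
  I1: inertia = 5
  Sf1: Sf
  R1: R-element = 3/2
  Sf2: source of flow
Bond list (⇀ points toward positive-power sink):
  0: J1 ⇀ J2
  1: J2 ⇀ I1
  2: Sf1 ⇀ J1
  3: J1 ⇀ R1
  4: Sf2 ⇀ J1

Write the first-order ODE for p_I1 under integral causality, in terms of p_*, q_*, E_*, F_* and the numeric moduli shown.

b2 |Sf1  (Sf1 fixes flow; stroke at Sf1)
b4 |Sf2  (Sf2 fixes flow; stroke at Sf2)
b1 |I1  (I1 outputs flow p/I1)
b0 |J2  (closing 0-jn rule on J2)
b3 |J1  (J1: last free bond brings effort in)

dp_I1/dt = 3*F_Sf1/2 + 3*F_Sf2/2 - 3*p_I1/10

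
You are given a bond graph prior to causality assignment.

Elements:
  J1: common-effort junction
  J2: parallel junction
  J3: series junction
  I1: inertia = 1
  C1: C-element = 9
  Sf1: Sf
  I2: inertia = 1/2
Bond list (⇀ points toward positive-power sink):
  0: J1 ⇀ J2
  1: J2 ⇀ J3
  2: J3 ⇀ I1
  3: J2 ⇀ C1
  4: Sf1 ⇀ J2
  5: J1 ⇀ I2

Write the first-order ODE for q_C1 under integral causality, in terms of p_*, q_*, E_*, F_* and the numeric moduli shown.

#4 |Sf1  (source Sf1 imposes f)
#2 |I1  (I1 outputs flow p/I1)
#1 |J3  (J3: bond 2 brought flow, rest push out)
#3 |J2  (C1 outputs effort q/C1)
#0 |J1  (J2: bond 3 brought effort, rest push out)
#5 |I2  (0-jn J1 has e-setter on 0)

dq_C1/dt = F_Sf1 - p_I1 - 2*p_I2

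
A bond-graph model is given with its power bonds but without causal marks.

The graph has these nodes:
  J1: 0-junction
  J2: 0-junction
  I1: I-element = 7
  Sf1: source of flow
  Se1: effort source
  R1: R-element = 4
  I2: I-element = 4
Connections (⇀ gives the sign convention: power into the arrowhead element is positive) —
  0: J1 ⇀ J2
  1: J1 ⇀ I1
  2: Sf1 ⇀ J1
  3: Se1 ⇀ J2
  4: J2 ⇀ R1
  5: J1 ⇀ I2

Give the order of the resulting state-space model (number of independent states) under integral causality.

2  (I1, I2 all integral)

b2 stroke→Sf1  (Sf1 (Sf) sets flow on bond)
b3 stroke→J2  (Se1 (Se) sets effort on bond)
b0 stroke→J1  (J2: bond 3 brought effort, rest push out)
b4 stroke→R1  (J2: bond 3 brought effort, rest push out)
b1 stroke→I1  (J1: bond 0 brought effort, rest push out)
b5 stroke→I2  (J1: bond 0 brought effort, rest push out)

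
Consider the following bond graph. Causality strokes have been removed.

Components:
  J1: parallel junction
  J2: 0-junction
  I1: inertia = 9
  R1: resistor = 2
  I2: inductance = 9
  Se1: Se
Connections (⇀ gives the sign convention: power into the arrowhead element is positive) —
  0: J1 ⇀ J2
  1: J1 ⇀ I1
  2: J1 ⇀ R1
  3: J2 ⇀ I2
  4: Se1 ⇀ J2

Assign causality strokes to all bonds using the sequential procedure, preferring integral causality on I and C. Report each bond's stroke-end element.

b0 |J1
b1 |I1
b2 |R1
b3 |I2
b4 |J2

β4 stroke→J2  (source Se1 imposes e)
β0 stroke→J1  (0-jn J2 has e-setter on 4)
β3 stroke→I2  (J2: bond 4 brought effort, rest push out)
β1 stroke→I1  (common-e at J1 fixed by 0)
β2 stroke→R1  (J1: bond 0 brought effort, rest push out)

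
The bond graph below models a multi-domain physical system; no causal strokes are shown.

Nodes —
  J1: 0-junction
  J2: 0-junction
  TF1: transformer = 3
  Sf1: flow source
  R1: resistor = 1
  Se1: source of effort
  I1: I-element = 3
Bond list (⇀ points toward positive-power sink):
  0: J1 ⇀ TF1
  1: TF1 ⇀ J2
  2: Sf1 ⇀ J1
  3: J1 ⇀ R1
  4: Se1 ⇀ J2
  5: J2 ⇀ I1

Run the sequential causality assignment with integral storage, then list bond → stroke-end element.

b2 →Sf1  (Sf1: flow source, stroke at near end)
b4 →J2  (Se1: effort source, stroke at far end)
b1 →TF1  (J2 effort already set via bond 4)
b5 →I1  (J2 effort already set via bond 4)
b0 →J1  (TF TF1: opposite of bond 1)
b3 →R1  (0-jn J1 has e-setter on 0)

b0 |J1
b1 |TF1
b2 |Sf1
b3 |R1
b4 |J2
b5 |I1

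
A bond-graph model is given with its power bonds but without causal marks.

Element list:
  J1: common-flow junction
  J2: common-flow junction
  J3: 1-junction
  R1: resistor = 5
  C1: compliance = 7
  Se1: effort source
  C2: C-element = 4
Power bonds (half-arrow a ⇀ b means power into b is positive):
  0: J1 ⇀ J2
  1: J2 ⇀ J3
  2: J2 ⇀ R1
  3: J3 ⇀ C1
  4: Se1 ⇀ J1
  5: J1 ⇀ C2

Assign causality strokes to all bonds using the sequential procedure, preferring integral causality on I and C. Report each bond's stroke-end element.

bond 4 →J1  (Se1: effort source, stroke at far end)
bond 3 →J3  (C1 outputs effort q/C1)
bond 1 →J2  (J3 needs exactly one f-in)
bond 5 →J1  (C2 outputs effort q/C2)
bond 0 →J2  (closing 1-jn rule on J1)
bond 2 →R1  (J2 needs exactly one f-in)

#0 →J2
#1 →J2
#2 →R1
#3 →J3
#4 →J1
#5 →J1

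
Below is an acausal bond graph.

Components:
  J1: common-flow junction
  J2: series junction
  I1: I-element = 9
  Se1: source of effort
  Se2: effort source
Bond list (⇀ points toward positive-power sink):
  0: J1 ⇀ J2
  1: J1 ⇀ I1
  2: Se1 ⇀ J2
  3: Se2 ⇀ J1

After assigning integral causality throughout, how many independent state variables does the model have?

1  (I1 all integral)

β2 →J2  (Se1 (Se) sets effort on bond)
β3 →J1  (Se2 (Se) sets effort on bond)
β0 →J1  (closing 1-jn rule on J2)
β1 →I1  (closing 1-jn rule on J1)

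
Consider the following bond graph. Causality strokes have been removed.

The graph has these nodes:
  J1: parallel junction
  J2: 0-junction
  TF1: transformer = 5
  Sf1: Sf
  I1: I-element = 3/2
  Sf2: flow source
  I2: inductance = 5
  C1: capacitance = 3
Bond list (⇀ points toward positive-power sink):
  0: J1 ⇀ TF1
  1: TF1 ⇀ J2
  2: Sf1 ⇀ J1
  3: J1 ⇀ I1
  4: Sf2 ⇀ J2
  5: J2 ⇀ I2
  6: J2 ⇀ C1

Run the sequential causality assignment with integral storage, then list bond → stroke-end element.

β2 |Sf1  (Sf1 (Sf) sets flow on bond)
β4 |Sf2  (Sf2: flow source, stroke at near end)
β3 |I1  (prefer integral on I1)
β0 |J1  (J1 needs exactly one e-in)
β1 |TF1  (through TF1, causality passes straight; one stroke at TF1)
β5 |I2  (prefer integral on I2)
β6 |J2  (only one effort-in slot at J2)

β0 stroke→J1
β1 stroke→TF1
β2 stroke→Sf1
β3 stroke→I1
β4 stroke→Sf2
β5 stroke→I2
β6 stroke→J2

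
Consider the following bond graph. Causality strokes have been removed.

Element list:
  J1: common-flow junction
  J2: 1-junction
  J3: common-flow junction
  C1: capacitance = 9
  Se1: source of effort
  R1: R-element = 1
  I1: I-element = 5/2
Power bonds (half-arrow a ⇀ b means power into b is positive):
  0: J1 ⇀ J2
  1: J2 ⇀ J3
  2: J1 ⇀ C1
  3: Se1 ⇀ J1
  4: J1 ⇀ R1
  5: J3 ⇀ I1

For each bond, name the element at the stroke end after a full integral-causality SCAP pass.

β3 →J1  (Se1: effort source, stroke at far end)
β2 →J1  (C1 outputs effort q/C1)
β5 →I1  (I1 integral (f out))
β1 →J3  (1-jn J3 has f-setter on 5)
β0 →J2  (J2 flow already set via bond 1)
β4 →J1  (1-jn J1 has f-setter on 0)

bond 0 |J2
bond 1 |J3
bond 2 |J1
bond 3 |J1
bond 4 |J1
bond 5 |I1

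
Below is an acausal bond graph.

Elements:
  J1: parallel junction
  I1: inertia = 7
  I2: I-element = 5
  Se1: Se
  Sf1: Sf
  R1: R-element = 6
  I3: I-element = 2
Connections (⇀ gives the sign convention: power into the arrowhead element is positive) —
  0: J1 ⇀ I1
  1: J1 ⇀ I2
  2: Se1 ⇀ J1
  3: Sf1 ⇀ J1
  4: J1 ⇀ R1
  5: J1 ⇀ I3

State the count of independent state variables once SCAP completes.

3  (I1, I2, I3 all integral)

b2 stroke→J1  (source Se1 imposes e)
b3 stroke→Sf1  (Sf1 (Sf) sets flow on bond)
b0 stroke→I1  (J1: bond 2 brought effort, rest push out)
b1 stroke→I2  (0-jn J1 has e-setter on 2)
b4 stroke→R1  (common-e at J1 fixed by 2)
b5 stroke→I3  (J1 effort already set via bond 2)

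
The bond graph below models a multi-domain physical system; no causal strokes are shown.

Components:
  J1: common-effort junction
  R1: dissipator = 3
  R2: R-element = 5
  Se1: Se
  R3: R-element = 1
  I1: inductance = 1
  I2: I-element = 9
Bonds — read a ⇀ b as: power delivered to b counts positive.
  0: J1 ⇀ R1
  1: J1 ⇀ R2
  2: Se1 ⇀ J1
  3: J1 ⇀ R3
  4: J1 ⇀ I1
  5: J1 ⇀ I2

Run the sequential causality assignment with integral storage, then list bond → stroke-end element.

β2 →J1  (source Se1 imposes e)
β0 →R1  (J1: bond 2 brought effort, rest push out)
β1 →R2  (J1: bond 2 brought effort, rest push out)
β3 →R3  (0-jn J1 has e-setter on 2)
β4 →I1  (J1: bond 2 brought effort, rest push out)
β5 →I2  (0-jn J1 has e-setter on 2)

β0 →R1
β1 →R2
β2 →J1
β3 →R3
β4 →I1
β5 →I2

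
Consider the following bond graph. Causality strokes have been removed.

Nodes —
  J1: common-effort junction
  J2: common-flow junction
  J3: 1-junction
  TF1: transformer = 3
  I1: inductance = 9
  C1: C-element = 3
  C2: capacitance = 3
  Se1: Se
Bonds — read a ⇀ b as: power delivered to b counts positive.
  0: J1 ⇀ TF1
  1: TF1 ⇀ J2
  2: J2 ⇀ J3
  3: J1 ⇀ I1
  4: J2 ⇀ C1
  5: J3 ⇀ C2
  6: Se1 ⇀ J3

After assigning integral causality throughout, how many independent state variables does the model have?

3  (C1, C2, I1 all integral)

β6 stroke at J3  (Se1 (Se) sets effort on bond)
β3 stroke at I1  (I1 integral (f out))
β0 stroke at J1  (J1: last free bond brings effort in)
β1 stroke at TF1  (through TF1, causality passes straight; one stroke at TF1)
β2 stroke at J2  (1-jn J2 has f-setter on 1)
β4 stroke at J2  (1-jn J2 has f-setter on 1)
β5 stroke at J3  (J3: bond 2 brought flow, rest push out)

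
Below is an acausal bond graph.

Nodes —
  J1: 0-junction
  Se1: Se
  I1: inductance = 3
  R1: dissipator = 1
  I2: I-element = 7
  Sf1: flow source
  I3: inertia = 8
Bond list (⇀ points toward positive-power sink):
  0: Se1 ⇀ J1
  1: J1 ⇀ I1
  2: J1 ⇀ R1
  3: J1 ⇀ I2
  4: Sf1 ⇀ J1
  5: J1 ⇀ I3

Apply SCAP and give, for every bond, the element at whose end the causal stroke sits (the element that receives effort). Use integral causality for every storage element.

β0 |J1  (Se1 fixes effort; stroke away)
β4 |Sf1  (Sf1 (Sf) sets flow on bond)
β1 |I1  (J1: bond 0 brought effort, rest push out)
β2 |R1  (J1 effort already set via bond 0)
β3 |I2  (common-e at J1 fixed by 0)
β5 |I3  (J1 effort already set via bond 0)

b0 →J1
b1 →I1
b2 →R1
b3 →I2
b4 →Sf1
b5 →I3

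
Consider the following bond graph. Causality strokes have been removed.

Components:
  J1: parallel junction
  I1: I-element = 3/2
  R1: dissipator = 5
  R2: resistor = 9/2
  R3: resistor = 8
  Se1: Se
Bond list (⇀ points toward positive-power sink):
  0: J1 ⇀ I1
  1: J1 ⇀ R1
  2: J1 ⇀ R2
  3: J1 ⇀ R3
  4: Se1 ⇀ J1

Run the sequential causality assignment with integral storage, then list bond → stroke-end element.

b4 stroke→J1  (Se1 fixes effort; stroke away)
b0 stroke→I1  (J1: bond 4 brought effort, rest push out)
b1 stroke→R1  (J1 effort already set via bond 4)
b2 stroke→R2  (J1: bond 4 brought effort, rest push out)
b3 stroke→R3  (J1 effort already set via bond 4)

#0 stroke→I1
#1 stroke→R1
#2 stroke→R2
#3 stroke→R3
#4 stroke→J1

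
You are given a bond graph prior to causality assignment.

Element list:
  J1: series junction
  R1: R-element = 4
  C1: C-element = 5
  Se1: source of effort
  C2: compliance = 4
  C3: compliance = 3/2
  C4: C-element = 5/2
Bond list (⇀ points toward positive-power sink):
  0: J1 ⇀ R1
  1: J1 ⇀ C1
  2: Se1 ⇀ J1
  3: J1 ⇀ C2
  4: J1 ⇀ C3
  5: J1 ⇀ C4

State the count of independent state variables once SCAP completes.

4  (C1, C2, C3, C4 all integral)

β2 stroke at J1  (source Se1 imposes e)
β1 stroke at J1  (C1 outputs effort q/C1)
β3 stroke at J1  (C2 outputs effort q/C2)
β4 stroke at J1  (C3 integral (e out))
β5 stroke at J1  (C4: C, integral causality)
β0 stroke at R1  (J1: last free bond brings flow in)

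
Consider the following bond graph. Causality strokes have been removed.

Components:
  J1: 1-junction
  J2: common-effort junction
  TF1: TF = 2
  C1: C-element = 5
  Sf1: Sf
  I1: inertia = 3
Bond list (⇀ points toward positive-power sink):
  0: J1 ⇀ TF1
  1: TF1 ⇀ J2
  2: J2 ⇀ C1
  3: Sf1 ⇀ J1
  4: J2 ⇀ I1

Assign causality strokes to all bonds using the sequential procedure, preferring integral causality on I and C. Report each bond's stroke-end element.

β0 →J1
β1 →TF1
β2 →J2
β3 →Sf1
β4 →I1

β3 stroke at Sf1  (Sf1 (Sf) sets flow on bond)
β0 stroke at J1  (J1 flow already set via bond 3)
β1 stroke at TF1  (TF1 one-in-one-out from 0)
β2 stroke at J2  (C1: C, integral causality)
β4 stroke at I1  (0-jn J2 has e-setter on 2)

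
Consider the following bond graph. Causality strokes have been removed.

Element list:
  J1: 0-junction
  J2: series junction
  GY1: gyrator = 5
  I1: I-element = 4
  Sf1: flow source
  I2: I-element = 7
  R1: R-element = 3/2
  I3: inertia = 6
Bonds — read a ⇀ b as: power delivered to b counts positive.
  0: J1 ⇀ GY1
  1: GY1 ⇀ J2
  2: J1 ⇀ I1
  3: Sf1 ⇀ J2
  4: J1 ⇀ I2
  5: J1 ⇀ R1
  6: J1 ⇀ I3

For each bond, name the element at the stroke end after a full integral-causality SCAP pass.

β3 stroke at Sf1  (Sf1 fixes flow; stroke at Sf1)
β1 stroke at J2  (common-f at J2 fixed by 3)
β0 stroke at J1  (through GY1, causality inverts; strokes same side of GY1)
β2 stroke at I1  (0-jn J1 has e-setter on 0)
β4 stroke at I2  (common-e at J1 fixed by 0)
β5 stroke at R1  (J1: bond 0 brought effort, rest push out)
β6 stroke at I3  (common-e at J1 fixed by 0)

β0 →J1
β1 →J2
β2 →I1
β3 →Sf1
β4 →I2
β5 →R1
β6 →I3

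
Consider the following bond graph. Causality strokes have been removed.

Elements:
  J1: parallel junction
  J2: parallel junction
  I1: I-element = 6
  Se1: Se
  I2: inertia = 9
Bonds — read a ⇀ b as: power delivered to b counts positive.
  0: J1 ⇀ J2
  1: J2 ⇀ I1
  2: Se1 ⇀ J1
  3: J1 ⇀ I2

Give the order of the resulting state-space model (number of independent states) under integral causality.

2  (I1, I2 all integral)

β2 →J1  (Se1 (Se) sets effort on bond)
β0 →J2  (common-e at J1 fixed by 2)
β3 →I2  (J1: bond 2 brought effort, rest push out)
β1 →I1  (J2 effort already set via bond 0)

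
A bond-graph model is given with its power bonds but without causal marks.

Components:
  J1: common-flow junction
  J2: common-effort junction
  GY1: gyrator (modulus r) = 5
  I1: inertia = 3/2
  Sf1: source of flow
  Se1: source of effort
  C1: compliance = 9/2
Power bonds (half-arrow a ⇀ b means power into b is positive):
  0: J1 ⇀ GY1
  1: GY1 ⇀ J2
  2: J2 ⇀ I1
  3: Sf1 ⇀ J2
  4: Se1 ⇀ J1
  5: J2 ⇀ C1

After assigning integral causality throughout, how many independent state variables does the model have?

2  (C1, I1 all integral)

β3 stroke at Sf1  (Sf1 fixes flow; stroke at Sf1)
β4 stroke at J1  (Se1 (Se) sets effort on bond)
β0 stroke at GY1  (J1 needs exactly one f-in)
β1 stroke at GY1  (GY GY1: same side as bond 0)
β2 stroke at I1  (prefer integral on I1)
β5 stroke at J2  (closing 0-jn rule on J2)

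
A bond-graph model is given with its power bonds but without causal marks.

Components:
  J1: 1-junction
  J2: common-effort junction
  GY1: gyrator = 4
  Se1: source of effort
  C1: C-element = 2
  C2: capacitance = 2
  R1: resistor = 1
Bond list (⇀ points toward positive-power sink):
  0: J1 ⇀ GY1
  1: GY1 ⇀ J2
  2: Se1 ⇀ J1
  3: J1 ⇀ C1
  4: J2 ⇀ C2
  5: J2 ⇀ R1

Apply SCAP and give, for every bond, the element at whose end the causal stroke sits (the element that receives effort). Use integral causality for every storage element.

β2 |J1  (source Se1 imposes e)
β3 |J1  (C1: C, integral causality)
β0 |GY1  (closing 1-jn rule on J1)
β1 |GY1  (GY GY1: same side as bond 0)
β4 |J2  (C2 integral (e out))
β5 |R1  (common-e at J2 fixed by 4)

b0 stroke→GY1
b1 stroke→GY1
b2 stroke→J1
b3 stroke→J1
b4 stroke→J2
b5 stroke→R1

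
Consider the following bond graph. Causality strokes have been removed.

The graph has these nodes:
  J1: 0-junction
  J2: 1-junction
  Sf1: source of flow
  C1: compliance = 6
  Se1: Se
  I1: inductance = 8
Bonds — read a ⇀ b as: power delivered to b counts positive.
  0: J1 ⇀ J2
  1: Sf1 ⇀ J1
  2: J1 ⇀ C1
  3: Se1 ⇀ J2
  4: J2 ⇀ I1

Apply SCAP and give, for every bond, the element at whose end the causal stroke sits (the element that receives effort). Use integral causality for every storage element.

b1 stroke at Sf1  (Sf1 (Sf) sets flow on bond)
b3 stroke at J2  (Se1 fixes effort; stroke away)
b2 stroke at J1  (C1 integral (e out))
b0 stroke at J2  (J1: bond 2 brought effort, rest push out)
b4 stroke at I1  (closing 1-jn rule on J2)

bond 0 |J2
bond 1 |Sf1
bond 2 |J1
bond 3 |J2
bond 4 |I1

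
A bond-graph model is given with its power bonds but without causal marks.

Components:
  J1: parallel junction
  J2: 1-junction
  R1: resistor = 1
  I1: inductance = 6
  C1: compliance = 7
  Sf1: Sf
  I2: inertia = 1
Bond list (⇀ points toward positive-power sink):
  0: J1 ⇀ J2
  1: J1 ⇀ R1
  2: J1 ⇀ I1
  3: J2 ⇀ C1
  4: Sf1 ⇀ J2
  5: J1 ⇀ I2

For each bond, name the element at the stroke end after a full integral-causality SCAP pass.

#4 |Sf1  (source Sf1 imposes f)
#0 |J2  (common-f at J2 fixed by 4)
#3 |J2  (common-f at J2 fixed by 4)
#2 |I1  (prefer integral on I1)
#5 |I2  (I2: I, integral causality)
#1 |J1  (only one effort-in slot at J1)

bond 0 stroke at J2
bond 1 stroke at J1
bond 2 stroke at I1
bond 3 stroke at J2
bond 4 stroke at Sf1
bond 5 stroke at I2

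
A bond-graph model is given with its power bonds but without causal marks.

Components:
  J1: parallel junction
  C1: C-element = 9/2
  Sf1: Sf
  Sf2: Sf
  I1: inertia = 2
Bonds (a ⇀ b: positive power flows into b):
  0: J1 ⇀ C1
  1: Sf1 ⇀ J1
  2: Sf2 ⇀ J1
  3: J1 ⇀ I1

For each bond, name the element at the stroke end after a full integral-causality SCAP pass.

β1 →Sf1  (Sf1 fixes flow; stroke at Sf1)
β2 →Sf2  (Sf2 fixes flow; stroke at Sf2)
β0 →J1  (C1: C, integral causality)
β3 →I1  (J1: bond 0 brought effort, rest push out)

β0 stroke at J1
β1 stroke at Sf1
β2 stroke at Sf2
β3 stroke at I1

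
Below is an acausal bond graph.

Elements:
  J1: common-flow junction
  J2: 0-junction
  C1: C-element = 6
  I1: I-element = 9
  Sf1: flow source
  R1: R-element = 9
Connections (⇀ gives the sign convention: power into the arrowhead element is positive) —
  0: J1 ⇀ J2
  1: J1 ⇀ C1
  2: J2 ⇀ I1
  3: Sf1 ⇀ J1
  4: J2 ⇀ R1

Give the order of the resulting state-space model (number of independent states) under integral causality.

bond 3 |Sf1  (Sf1: flow source, stroke at near end)
bond 0 |J1  (J1: bond 3 brought flow, rest push out)
bond 1 |J1  (J1 flow already set via bond 3)
bond 2 |I1  (prefer integral on I1)
bond 4 |J2  (J2 needs exactly one e-in)

2  (C1, I1 all integral)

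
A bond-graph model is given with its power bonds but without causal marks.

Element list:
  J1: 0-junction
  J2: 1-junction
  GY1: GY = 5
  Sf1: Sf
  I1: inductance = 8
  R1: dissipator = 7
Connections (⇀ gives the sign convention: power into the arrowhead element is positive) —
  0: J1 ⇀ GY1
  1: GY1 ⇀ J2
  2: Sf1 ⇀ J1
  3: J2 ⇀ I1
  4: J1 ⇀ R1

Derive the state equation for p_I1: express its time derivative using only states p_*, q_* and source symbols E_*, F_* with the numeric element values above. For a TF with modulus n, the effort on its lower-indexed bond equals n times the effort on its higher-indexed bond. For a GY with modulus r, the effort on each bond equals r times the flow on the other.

b2 |Sf1  (Sf1: flow source, stroke at near end)
b3 |I1  (prefer integral on I1)
b1 |J2  (common-f at J2 fixed by 3)
b0 |J1  (GY1 both-in/both-out from 1)
b4 |R1  (J1 effort already set via bond 0)

dp_I1/dt = 5*F_Sf1 - 25*p_I1/56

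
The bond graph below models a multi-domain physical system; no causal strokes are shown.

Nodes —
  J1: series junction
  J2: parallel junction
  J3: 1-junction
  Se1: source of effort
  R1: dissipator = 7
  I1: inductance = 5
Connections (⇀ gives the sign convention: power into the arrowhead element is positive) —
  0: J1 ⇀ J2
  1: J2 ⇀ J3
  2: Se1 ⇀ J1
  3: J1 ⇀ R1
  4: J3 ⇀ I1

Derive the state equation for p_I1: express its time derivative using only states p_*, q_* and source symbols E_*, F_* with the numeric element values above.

dp_I1/dt = E_Se1 - 7*p_I1/5

#2 stroke at J1  (source Se1 imposes e)
#4 stroke at I1  (I1 integral (f out))
#1 stroke at J3  (common-f at J3 fixed by 4)
#0 stroke at J2  (closing 0-jn rule on J2)
#3 stroke at J1  (J1: bond 0 brought flow, rest push out)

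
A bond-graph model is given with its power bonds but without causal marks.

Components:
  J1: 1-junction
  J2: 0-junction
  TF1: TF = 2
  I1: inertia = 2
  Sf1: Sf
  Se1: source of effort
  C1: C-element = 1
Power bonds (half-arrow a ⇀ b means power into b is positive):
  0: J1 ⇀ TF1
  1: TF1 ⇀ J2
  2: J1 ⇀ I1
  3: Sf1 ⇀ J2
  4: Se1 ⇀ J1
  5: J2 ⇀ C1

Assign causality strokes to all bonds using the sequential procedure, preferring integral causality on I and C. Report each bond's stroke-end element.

β3 →Sf1  (Sf1: flow source, stroke at near end)
β4 →J1  (Se1: effort source, stroke at far end)
β2 →I1  (I1 outputs flow p/I1)
β0 →J1  (1-jn J1 has f-setter on 2)
β1 →TF1  (through TF1, causality passes straight; one stroke at TF1)
β5 →J2  (J2 needs exactly one e-in)

b0 stroke→J1
b1 stroke→TF1
b2 stroke→I1
b3 stroke→Sf1
b4 stroke→J1
b5 stroke→J2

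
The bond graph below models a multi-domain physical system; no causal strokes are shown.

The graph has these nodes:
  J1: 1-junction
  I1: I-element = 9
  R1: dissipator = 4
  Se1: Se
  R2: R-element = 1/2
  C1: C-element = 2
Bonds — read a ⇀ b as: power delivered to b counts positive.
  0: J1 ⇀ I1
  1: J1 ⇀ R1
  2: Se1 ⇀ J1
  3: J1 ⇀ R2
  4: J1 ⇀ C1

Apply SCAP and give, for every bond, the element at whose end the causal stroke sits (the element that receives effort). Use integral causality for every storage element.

β0 |I1
β1 |J1
β2 |J1
β3 |J1
β4 |J1

#2 |J1  (Se1 fixes effort; stroke away)
#0 |I1  (I1 integral (f out))
#1 |J1  (1-jn J1 has f-setter on 0)
#3 |J1  (common-f at J1 fixed by 0)
#4 |J1  (1-jn J1 has f-setter on 0)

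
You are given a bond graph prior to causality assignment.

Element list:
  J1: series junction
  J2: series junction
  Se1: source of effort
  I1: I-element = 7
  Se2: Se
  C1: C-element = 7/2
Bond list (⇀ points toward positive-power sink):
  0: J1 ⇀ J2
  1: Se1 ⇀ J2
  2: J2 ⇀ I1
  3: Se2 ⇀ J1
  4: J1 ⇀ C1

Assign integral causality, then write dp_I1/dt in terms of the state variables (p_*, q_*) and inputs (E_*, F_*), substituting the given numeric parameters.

dp_I1/dt = E_Se1 + E_Se2 - 2*q_C1/7

#1 |J2  (Se1 fixes effort; stroke away)
#3 |J1  (Se2: effort source, stroke at far end)
#2 |I1  (I1: I, integral causality)
#0 |J2  (1-jn J2 has f-setter on 2)
#4 |J1  (1-jn J1 has f-setter on 0)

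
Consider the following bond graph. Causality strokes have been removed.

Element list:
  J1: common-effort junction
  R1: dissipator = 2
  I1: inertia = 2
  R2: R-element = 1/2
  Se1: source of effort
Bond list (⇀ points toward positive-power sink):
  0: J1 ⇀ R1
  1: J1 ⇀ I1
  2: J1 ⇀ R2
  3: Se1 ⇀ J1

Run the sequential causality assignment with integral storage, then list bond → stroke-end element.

b3 →J1  (source Se1 imposes e)
b0 →R1  (J1: bond 3 brought effort, rest push out)
b1 →I1  (J1: bond 3 brought effort, rest push out)
b2 →R2  (0-jn J1 has e-setter on 3)

β0 stroke→R1
β1 stroke→I1
β2 stroke→R2
β3 stroke→J1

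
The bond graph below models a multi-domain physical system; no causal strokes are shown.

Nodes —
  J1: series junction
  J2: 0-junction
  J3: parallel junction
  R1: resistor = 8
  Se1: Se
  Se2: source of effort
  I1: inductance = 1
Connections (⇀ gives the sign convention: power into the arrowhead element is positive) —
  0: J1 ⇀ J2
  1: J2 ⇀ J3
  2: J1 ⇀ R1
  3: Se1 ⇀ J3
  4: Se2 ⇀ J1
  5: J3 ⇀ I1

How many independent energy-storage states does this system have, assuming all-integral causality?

bond 3 |J3  (source Se1 imposes e)
bond 4 |J1  (source Se2 imposes e)
bond 1 |J2  (J3: bond 3 brought effort, rest push out)
bond 5 |I1  (J3: bond 3 brought effort, rest push out)
bond 0 |J1  (common-e at J2 fixed by 1)
bond 2 |R1  (only one flow-in slot at J1)

1  (I1 all integral)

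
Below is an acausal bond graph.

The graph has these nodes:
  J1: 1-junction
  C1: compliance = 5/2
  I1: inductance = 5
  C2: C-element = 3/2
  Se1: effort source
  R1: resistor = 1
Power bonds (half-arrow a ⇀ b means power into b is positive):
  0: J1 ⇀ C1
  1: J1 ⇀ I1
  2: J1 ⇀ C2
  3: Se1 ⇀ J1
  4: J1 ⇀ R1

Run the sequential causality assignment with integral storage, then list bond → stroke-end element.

#0 |J1
#1 |I1
#2 |J1
#3 |J1
#4 |J1

b3 stroke at J1  (Se1 fixes effort; stroke away)
b0 stroke at J1  (prefer integral on C1)
b1 stroke at I1  (prefer integral on I1)
b2 stroke at J1  (1-jn J1 has f-setter on 1)
b4 stroke at J1  (J1 flow already set via bond 1)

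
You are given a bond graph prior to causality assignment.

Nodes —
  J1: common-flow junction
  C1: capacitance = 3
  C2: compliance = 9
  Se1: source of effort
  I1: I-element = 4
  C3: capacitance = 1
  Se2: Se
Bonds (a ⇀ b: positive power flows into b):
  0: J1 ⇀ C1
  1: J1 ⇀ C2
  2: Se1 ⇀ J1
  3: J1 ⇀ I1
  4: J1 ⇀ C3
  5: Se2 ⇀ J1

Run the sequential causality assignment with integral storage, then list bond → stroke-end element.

bond 0 |J1
bond 1 |J1
bond 2 |J1
bond 3 |I1
bond 4 |J1
bond 5 |J1

#2 stroke at J1  (Se1 (Se) sets effort on bond)
#5 stroke at J1  (source Se2 imposes e)
#0 stroke at J1  (C1 integral (e out))
#1 stroke at J1  (prefer integral on C2)
#3 stroke at I1  (prefer integral on I1)
#4 stroke at J1  (1-jn J1 has f-setter on 3)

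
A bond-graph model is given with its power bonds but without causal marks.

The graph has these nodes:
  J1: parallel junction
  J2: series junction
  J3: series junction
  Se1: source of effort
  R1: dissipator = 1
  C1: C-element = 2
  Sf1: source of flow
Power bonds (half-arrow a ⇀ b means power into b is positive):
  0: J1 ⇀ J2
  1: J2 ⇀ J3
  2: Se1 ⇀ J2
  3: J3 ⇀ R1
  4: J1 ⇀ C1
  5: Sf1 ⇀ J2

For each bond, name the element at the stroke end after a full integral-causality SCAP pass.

b0 →J2
b1 →J2
b2 →J2
b3 →J3
b4 →J1
b5 →Sf1

#2 →J2  (Se1: effort source, stroke at far end)
#5 →Sf1  (Sf1 (Sf) sets flow on bond)
#0 →J2  (J2 flow already set via bond 5)
#1 →J2  (J2 flow already set via bond 5)
#3 →J3  (1-jn J3 has f-setter on 1)
#4 →J1  (J1: last free bond brings effort in)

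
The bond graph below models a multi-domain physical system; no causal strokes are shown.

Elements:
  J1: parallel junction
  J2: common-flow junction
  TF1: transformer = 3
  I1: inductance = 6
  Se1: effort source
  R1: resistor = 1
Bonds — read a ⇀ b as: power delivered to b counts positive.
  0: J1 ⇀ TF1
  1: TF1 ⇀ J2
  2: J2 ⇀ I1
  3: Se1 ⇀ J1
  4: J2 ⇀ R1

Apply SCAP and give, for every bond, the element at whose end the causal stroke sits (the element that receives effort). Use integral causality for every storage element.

b0 →TF1
b1 →J2
b2 →I1
b3 →J1
b4 →J2

b3 stroke→J1  (Se1 (Se) sets effort on bond)
b0 stroke→TF1  (common-e at J1 fixed by 3)
b1 stroke→J2  (TF1 one-in-one-out from 0)
b2 stroke→I1  (I1 integral (f out))
b4 stroke→J2  (J2 flow already set via bond 2)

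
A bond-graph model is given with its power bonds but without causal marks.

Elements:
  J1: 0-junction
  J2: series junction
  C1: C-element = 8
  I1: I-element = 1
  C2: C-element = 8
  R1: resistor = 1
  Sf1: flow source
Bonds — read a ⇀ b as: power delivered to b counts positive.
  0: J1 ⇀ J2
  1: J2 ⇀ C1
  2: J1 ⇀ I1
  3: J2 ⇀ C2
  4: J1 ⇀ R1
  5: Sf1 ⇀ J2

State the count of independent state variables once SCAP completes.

b5 stroke→Sf1  (Sf1 fixes flow; stroke at Sf1)
b0 stroke→J2  (J2: bond 5 brought flow, rest push out)
b1 stroke→J2  (1-jn J2 has f-setter on 5)
b3 stroke→J2  (J2 flow already set via bond 5)
b2 stroke→I1  (I1 outputs flow p/I1)
b4 stroke→J1  (closing 0-jn rule on J1)

3  (C1, C2, I1 all integral)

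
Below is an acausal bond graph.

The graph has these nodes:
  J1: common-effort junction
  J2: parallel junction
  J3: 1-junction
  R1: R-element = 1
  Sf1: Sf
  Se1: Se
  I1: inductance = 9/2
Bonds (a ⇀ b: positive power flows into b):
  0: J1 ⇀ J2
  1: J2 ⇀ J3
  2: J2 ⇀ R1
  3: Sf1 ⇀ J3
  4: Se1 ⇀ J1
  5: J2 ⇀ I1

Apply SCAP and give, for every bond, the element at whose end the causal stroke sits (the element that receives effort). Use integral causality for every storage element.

β0 stroke at J2
β1 stroke at J3
β2 stroke at R1
β3 stroke at Sf1
β4 stroke at J1
β5 stroke at I1

β3 →Sf1  (source Sf1 imposes f)
β4 →J1  (source Se1 imposes e)
β0 →J2  (J1 effort already set via bond 4)
β1 →J3  (J2: bond 0 brought effort, rest push out)
β2 →R1  (J2: bond 0 brought effort, rest push out)
β5 →I1  (common-e at J2 fixed by 0)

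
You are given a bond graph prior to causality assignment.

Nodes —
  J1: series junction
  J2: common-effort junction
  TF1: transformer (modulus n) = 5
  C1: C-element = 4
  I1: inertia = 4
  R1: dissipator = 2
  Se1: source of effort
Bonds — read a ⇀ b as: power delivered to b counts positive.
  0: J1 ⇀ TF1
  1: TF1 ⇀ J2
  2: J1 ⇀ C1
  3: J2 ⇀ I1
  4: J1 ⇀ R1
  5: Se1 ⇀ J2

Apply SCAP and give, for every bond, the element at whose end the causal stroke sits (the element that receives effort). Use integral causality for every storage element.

bond 5 stroke at J2  (source Se1 imposes e)
bond 1 stroke at TF1  (J2 effort already set via bond 5)
bond 3 stroke at I1  (0-jn J2 has e-setter on 5)
bond 0 stroke at J1  (TF1 one-in-one-out from 1)
bond 2 stroke at J1  (C1: C, integral causality)
bond 4 stroke at R1  (only one flow-in slot at J1)

bond 0 →J1
bond 1 →TF1
bond 2 →J1
bond 3 →I1
bond 4 →R1
bond 5 →J2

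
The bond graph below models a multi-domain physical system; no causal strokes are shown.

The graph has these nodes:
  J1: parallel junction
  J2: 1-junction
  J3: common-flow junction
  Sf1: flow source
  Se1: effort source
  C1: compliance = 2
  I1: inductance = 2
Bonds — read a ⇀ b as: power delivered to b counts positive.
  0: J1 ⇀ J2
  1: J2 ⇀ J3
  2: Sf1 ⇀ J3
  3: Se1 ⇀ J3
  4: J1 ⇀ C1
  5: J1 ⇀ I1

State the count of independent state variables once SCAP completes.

2  (C1, I1 all integral)

bond 2 →Sf1  (Sf1 (Sf) sets flow on bond)
bond 3 →J3  (source Se1 imposes e)
bond 1 →J3  (1-jn J3 has f-setter on 2)
bond 0 →J2  (common-f at J2 fixed by 1)
bond 4 →J1  (prefer integral on C1)
bond 5 →I1  (0-jn J1 has e-setter on 4)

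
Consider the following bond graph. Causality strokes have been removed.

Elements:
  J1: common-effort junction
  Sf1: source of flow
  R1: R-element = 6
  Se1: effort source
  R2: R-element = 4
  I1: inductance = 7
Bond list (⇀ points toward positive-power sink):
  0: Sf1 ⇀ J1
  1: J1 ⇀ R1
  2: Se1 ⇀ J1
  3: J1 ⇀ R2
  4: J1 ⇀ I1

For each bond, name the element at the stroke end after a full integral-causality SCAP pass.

bond 0 stroke→Sf1
bond 1 stroke→R1
bond 2 stroke→J1
bond 3 stroke→R2
bond 4 stroke→I1

β0 |Sf1  (Sf1 (Sf) sets flow on bond)
β2 |J1  (Se1 fixes effort; stroke away)
β1 |R1  (J1 effort already set via bond 2)
β3 |R2  (J1 effort already set via bond 2)
β4 |I1  (common-e at J1 fixed by 2)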